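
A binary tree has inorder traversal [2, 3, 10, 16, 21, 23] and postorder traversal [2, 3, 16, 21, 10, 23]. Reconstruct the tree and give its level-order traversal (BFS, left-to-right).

Inorder:   [2, 3, 10, 16, 21, 23]
Postorder: [2, 3, 16, 21, 10, 23]
Algorithm: postorder visits root last, so walk postorder right-to-left;
each value is the root of the current inorder slice — split it at that
value, recurse on the right subtree first, then the left.
Recursive splits:
  root=23; inorder splits into left=[2, 3, 10, 16, 21], right=[]
  root=10; inorder splits into left=[2, 3], right=[16, 21]
  root=21; inorder splits into left=[16], right=[]
  root=16; inorder splits into left=[], right=[]
  root=3; inorder splits into left=[2], right=[]
  root=2; inorder splits into left=[], right=[]
Reconstructed level-order: [23, 10, 3, 21, 2, 16]


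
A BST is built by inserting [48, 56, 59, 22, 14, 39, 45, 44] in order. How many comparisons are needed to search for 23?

Search path for 23: 48 -> 22 -> 39
Found: False
Comparisons: 3


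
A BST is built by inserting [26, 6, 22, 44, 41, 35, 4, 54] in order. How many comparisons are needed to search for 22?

Search path for 22: 26 -> 6 -> 22
Found: True
Comparisons: 3


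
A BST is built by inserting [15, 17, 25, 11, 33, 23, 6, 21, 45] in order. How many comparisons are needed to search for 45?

Search path for 45: 15 -> 17 -> 25 -> 33 -> 45
Found: True
Comparisons: 5


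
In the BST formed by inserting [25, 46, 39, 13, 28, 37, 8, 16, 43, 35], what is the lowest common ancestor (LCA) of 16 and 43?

Tree insertion order: [25, 46, 39, 13, 28, 37, 8, 16, 43, 35]
Tree (level-order array): [25, 13, 46, 8, 16, 39, None, None, None, None, None, 28, 43, None, 37, None, None, 35]
In a BST, the LCA of p=16, q=43 is the first node v on the
root-to-leaf path with p <= v <= q (go left if both < v, right if both > v).
Walk from root:
  at 25: 16 <= 25 <= 43, this is the LCA
LCA = 25


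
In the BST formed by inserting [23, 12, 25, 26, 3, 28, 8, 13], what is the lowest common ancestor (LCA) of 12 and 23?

Tree insertion order: [23, 12, 25, 26, 3, 28, 8, 13]
Tree (level-order array): [23, 12, 25, 3, 13, None, 26, None, 8, None, None, None, 28]
In a BST, the LCA of p=12, q=23 is the first node v on the
root-to-leaf path with p <= v <= q (go left if both < v, right if both > v).
Walk from root:
  at 23: 12 <= 23 <= 23, this is the LCA
LCA = 23


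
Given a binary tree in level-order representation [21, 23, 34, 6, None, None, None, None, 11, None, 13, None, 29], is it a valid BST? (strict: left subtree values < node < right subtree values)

Level-order array: [21, 23, 34, 6, None, None, None, None, 11, None, 13, None, 29]
Validate using subtree bounds (lo, hi): at each node, require lo < value < hi,
then recurse left with hi=value and right with lo=value.
Preorder trace (stopping at first violation):
  at node 21 with bounds (-inf, +inf): OK
  at node 23 with bounds (-inf, 21): VIOLATION
Node 23 violates its bound: not (-inf < 23 < 21).
Result: Not a valid BST


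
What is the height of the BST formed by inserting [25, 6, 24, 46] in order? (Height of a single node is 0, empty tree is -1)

Insertion order: [25, 6, 24, 46]
Tree (level-order array): [25, 6, 46, None, 24]
Compute height bottom-up (empty subtree = -1):
  height(24) = 1 + max(-1, -1) = 0
  height(6) = 1 + max(-1, 0) = 1
  height(46) = 1 + max(-1, -1) = 0
  height(25) = 1 + max(1, 0) = 2
Height = 2


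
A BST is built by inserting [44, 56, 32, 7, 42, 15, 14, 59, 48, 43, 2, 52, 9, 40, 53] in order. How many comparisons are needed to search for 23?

Search path for 23: 44 -> 32 -> 7 -> 15
Found: False
Comparisons: 4


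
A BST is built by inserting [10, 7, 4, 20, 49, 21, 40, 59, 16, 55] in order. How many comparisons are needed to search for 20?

Search path for 20: 10 -> 20
Found: True
Comparisons: 2


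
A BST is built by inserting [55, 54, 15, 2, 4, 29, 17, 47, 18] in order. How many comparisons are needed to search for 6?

Search path for 6: 55 -> 54 -> 15 -> 2 -> 4
Found: False
Comparisons: 5


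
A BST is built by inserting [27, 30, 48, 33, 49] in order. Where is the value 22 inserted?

Starting tree (level order): [27, None, 30, None, 48, 33, 49]
Insertion path: 27
Result: insert 22 as left child of 27
Final tree (level order): [27, 22, 30, None, None, None, 48, 33, 49]


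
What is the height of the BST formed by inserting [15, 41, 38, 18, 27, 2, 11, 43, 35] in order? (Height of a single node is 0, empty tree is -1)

Insertion order: [15, 41, 38, 18, 27, 2, 11, 43, 35]
Tree (level-order array): [15, 2, 41, None, 11, 38, 43, None, None, 18, None, None, None, None, 27, None, 35]
Compute height bottom-up (empty subtree = -1):
  height(11) = 1 + max(-1, -1) = 0
  height(2) = 1 + max(-1, 0) = 1
  height(35) = 1 + max(-1, -1) = 0
  height(27) = 1 + max(-1, 0) = 1
  height(18) = 1 + max(-1, 1) = 2
  height(38) = 1 + max(2, -1) = 3
  height(43) = 1 + max(-1, -1) = 0
  height(41) = 1 + max(3, 0) = 4
  height(15) = 1 + max(1, 4) = 5
Height = 5


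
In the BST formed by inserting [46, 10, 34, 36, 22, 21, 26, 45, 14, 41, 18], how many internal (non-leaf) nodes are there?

Tree built from: [46, 10, 34, 36, 22, 21, 26, 45, 14, 41, 18]
Tree (level-order array): [46, 10, None, None, 34, 22, 36, 21, 26, None, 45, 14, None, None, None, 41, None, None, 18]
Rule: An internal node has at least one child.
Per-node child counts:
  node 46: 1 child(ren)
  node 10: 1 child(ren)
  node 34: 2 child(ren)
  node 22: 2 child(ren)
  node 21: 1 child(ren)
  node 14: 1 child(ren)
  node 18: 0 child(ren)
  node 26: 0 child(ren)
  node 36: 1 child(ren)
  node 45: 1 child(ren)
  node 41: 0 child(ren)
Matching nodes: [46, 10, 34, 22, 21, 14, 36, 45]
Count of internal (non-leaf) nodes: 8


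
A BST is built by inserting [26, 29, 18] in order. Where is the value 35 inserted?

Starting tree (level order): [26, 18, 29]
Insertion path: 26 -> 29
Result: insert 35 as right child of 29
Final tree (level order): [26, 18, 29, None, None, None, 35]


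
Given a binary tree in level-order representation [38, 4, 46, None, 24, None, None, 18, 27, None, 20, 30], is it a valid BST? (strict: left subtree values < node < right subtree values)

Level-order array: [38, 4, 46, None, 24, None, None, 18, 27, None, 20, 30]
Validate using subtree bounds (lo, hi): at each node, require lo < value < hi,
then recurse left with hi=value and right with lo=value.
Preorder trace (stopping at first violation):
  at node 38 with bounds (-inf, +inf): OK
  at node 4 with bounds (-inf, 38): OK
  at node 24 with bounds (4, 38): OK
  at node 18 with bounds (4, 24): OK
  at node 20 with bounds (18, 24): OK
  at node 27 with bounds (24, 38): OK
  at node 30 with bounds (24, 27): VIOLATION
Node 30 violates its bound: not (24 < 30 < 27).
Result: Not a valid BST


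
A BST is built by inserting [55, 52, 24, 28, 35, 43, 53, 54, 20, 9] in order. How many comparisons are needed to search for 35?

Search path for 35: 55 -> 52 -> 24 -> 28 -> 35
Found: True
Comparisons: 5


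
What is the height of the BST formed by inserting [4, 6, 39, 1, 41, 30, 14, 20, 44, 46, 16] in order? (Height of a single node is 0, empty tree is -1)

Insertion order: [4, 6, 39, 1, 41, 30, 14, 20, 44, 46, 16]
Tree (level-order array): [4, 1, 6, None, None, None, 39, 30, 41, 14, None, None, 44, None, 20, None, 46, 16]
Compute height bottom-up (empty subtree = -1):
  height(1) = 1 + max(-1, -1) = 0
  height(16) = 1 + max(-1, -1) = 0
  height(20) = 1 + max(0, -1) = 1
  height(14) = 1 + max(-1, 1) = 2
  height(30) = 1 + max(2, -1) = 3
  height(46) = 1 + max(-1, -1) = 0
  height(44) = 1 + max(-1, 0) = 1
  height(41) = 1 + max(-1, 1) = 2
  height(39) = 1 + max(3, 2) = 4
  height(6) = 1 + max(-1, 4) = 5
  height(4) = 1 + max(0, 5) = 6
Height = 6


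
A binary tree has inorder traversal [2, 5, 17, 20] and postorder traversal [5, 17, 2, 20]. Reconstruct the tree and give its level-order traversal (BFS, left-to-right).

Inorder:   [2, 5, 17, 20]
Postorder: [5, 17, 2, 20]
Algorithm: postorder visits root last, so walk postorder right-to-left;
each value is the root of the current inorder slice — split it at that
value, recurse on the right subtree first, then the left.
Recursive splits:
  root=20; inorder splits into left=[2, 5, 17], right=[]
  root=2; inorder splits into left=[], right=[5, 17]
  root=17; inorder splits into left=[5], right=[]
  root=5; inorder splits into left=[], right=[]
Reconstructed level-order: [20, 2, 17, 5]


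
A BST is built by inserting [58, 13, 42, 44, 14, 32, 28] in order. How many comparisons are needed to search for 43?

Search path for 43: 58 -> 13 -> 42 -> 44
Found: False
Comparisons: 4


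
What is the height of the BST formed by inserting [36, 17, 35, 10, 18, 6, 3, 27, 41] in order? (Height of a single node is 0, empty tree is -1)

Insertion order: [36, 17, 35, 10, 18, 6, 3, 27, 41]
Tree (level-order array): [36, 17, 41, 10, 35, None, None, 6, None, 18, None, 3, None, None, 27]
Compute height bottom-up (empty subtree = -1):
  height(3) = 1 + max(-1, -1) = 0
  height(6) = 1 + max(0, -1) = 1
  height(10) = 1 + max(1, -1) = 2
  height(27) = 1 + max(-1, -1) = 0
  height(18) = 1 + max(-1, 0) = 1
  height(35) = 1 + max(1, -1) = 2
  height(17) = 1 + max(2, 2) = 3
  height(41) = 1 + max(-1, -1) = 0
  height(36) = 1 + max(3, 0) = 4
Height = 4


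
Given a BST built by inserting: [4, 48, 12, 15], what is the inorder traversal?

Tree insertion order: [4, 48, 12, 15]
Tree (level-order array): [4, None, 48, 12, None, None, 15]
Inorder traversal: [4, 12, 15, 48]


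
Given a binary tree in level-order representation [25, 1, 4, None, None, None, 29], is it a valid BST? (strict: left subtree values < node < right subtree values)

Level-order array: [25, 1, 4, None, None, None, 29]
Validate using subtree bounds (lo, hi): at each node, require lo < value < hi,
then recurse left with hi=value and right with lo=value.
Preorder trace (stopping at first violation):
  at node 25 with bounds (-inf, +inf): OK
  at node 1 with bounds (-inf, 25): OK
  at node 4 with bounds (25, +inf): VIOLATION
Node 4 violates its bound: not (25 < 4 < +inf).
Result: Not a valid BST


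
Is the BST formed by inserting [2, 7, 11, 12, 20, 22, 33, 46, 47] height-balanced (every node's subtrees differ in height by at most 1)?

Tree (level-order array): [2, None, 7, None, 11, None, 12, None, 20, None, 22, None, 33, None, 46, None, 47]
Definition: a tree is height-balanced if, at every node, |h(left) - h(right)| <= 1 (empty subtree has height -1).
Bottom-up per-node check:
  node 47: h_left=-1, h_right=-1, diff=0 [OK], height=0
  node 46: h_left=-1, h_right=0, diff=1 [OK], height=1
  node 33: h_left=-1, h_right=1, diff=2 [FAIL (|-1-1|=2 > 1)], height=2
  node 22: h_left=-1, h_right=2, diff=3 [FAIL (|-1-2|=3 > 1)], height=3
  node 20: h_left=-1, h_right=3, diff=4 [FAIL (|-1-3|=4 > 1)], height=4
  node 12: h_left=-1, h_right=4, diff=5 [FAIL (|-1-4|=5 > 1)], height=5
  node 11: h_left=-1, h_right=5, diff=6 [FAIL (|-1-5|=6 > 1)], height=6
  node 7: h_left=-1, h_right=6, diff=7 [FAIL (|-1-6|=7 > 1)], height=7
  node 2: h_left=-1, h_right=7, diff=8 [FAIL (|-1-7|=8 > 1)], height=8
Node 33 violates the condition: |-1 - 1| = 2 > 1.
Result: Not balanced


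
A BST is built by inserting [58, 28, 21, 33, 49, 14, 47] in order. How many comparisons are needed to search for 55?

Search path for 55: 58 -> 28 -> 33 -> 49
Found: False
Comparisons: 4


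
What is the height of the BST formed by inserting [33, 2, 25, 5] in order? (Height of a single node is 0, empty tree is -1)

Insertion order: [33, 2, 25, 5]
Tree (level-order array): [33, 2, None, None, 25, 5]
Compute height bottom-up (empty subtree = -1):
  height(5) = 1 + max(-1, -1) = 0
  height(25) = 1 + max(0, -1) = 1
  height(2) = 1 + max(-1, 1) = 2
  height(33) = 1 + max(2, -1) = 3
Height = 3


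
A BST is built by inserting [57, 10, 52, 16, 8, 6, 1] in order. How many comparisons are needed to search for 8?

Search path for 8: 57 -> 10 -> 8
Found: True
Comparisons: 3


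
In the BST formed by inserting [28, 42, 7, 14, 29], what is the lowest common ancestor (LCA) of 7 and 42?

Tree insertion order: [28, 42, 7, 14, 29]
Tree (level-order array): [28, 7, 42, None, 14, 29]
In a BST, the LCA of p=7, q=42 is the first node v on the
root-to-leaf path with p <= v <= q (go left if both < v, right if both > v).
Walk from root:
  at 28: 7 <= 28 <= 42, this is the LCA
LCA = 28


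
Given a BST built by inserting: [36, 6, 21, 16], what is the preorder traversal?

Tree insertion order: [36, 6, 21, 16]
Tree (level-order array): [36, 6, None, None, 21, 16]
Preorder traversal: [36, 6, 21, 16]


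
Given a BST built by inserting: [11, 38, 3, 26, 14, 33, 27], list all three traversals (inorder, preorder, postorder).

Tree insertion order: [11, 38, 3, 26, 14, 33, 27]
Tree (level-order array): [11, 3, 38, None, None, 26, None, 14, 33, None, None, 27]
Inorder (L, root, R): [3, 11, 14, 26, 27, 33, 38]
Preorder (root, L, R): [11, 3, 38, 26, 14, 33, 27]
Postorder (L, R, root): [3, 14, 27, 33, 26, 38, 11]


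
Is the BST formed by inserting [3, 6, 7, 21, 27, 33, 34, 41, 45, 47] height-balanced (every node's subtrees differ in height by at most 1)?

Tree (level-order array): [3, None, 6, None, 7, None, 21, None, 27, None, 33, None, 34, None, 41, None, 45, None, 47]
Definition: a tree is height-balanced if, at every node, |h(left) - h(right)| <= 1 (empty subtree has height -1).
Bottom-up per-node check:
  node 47: h_left=-1, h_right=-1, diff=0 [OK], height=0
  node 45: h_left=-1, h_right=0, diff=1 [OK], height=1
  node 41: h_left=-1, h_right=1, diff=2 [FAIL (|-1-1|=2 > 1)], height=2
  node 34: h_left=-1, h_right=2, diff=3 [FAIL (|-1-2|=3 > 1)], height=3
  node 33: h_left=-1, h_right=3, diff=4 [FAIL (|-1-3|=4 > 1)], height=4
  node 27: h_left=-1, h_right=4, diff=5 [FAIL (|-1-4|=5 > 1)], height=5
  node 21: h_left=-1, h_right=5, diff=6 [FAIL (|-1-5|=6 > 1)], height=6
  node 7: h_left=-1, h_right=6, diff=7 [FAIL (|-1-6|=7 > 1)], height=7
  node 6: h_left=-1, h_right=7, diff=8 [FAIL (|-1-7|=8 > 1)], height=8
  node 3: h_left=-1, h_right=8, diff=9 [FAIL (|-1-8|=9 > 1)], height=9
Node 41 violates the condition: |-1 - 1| = 2 > 1.
Result: Not balanced


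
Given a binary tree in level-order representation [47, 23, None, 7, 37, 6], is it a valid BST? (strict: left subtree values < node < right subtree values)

Level-order array: [47, 23, None, 7, 37, 6]
Validate using subtree bounds (lo, hi): at each node, require lo < value < hi,
then recurse left with hi=value and right with lo=value.
Preorder trace (stopping at first violation):
  at node 47 with bounds (-inf, +inf): OK
  at node 23 with bounds (-inf, 47): OK
  at node 7 with bounds (-inf, 23): OK
  at node 6 with bounds (-inf, 7): OK
  at node 37 with bounds (23, 47): OK
No violation found at any node.
Result: Valid BST


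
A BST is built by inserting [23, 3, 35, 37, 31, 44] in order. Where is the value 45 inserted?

Starting tree (level order): [23, 3, 35, None, None, 31, 37, None, None, None, 44]
Insertion path: 23 -> 35 -> 37 -> 44
Result: insert 45 as right child of 44
Final tree (level order): [23, 3, 35, None, None, 31, 37, None, None, None, 44, None, 45]


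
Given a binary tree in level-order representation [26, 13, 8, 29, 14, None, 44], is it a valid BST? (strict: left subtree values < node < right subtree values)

Level-order array: [26, 13, 8, 29, 14, None, 44]
Validate using subtree bounds (lo, hi): at each node, require lo < value < hi,
then recurse left with hi=value and right with lo=value.
Preorder trace (stopping at first violation):
  at node 26 with bounds (-inf, +inf): OK
  at node 13 with bounds (-inf, 26): OK
  at node 29 with bounds (-inf, 13): VIOLATION
Node 29 violates its bound: not (-inf < 29 < 13).
Result: Not a valid BST


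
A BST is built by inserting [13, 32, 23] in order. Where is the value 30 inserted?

Starting tree (level order): [13, None, 32, 23]
Insertion path: 13 -> 32 -> 23
Result: insert 30 as right child of 23
Final tree (level order): [13, None, 32, 23, None, None, 30]


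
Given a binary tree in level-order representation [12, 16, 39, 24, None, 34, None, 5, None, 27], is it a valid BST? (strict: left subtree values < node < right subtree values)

Level-order array: [12, 16, 39, 24, None, 34, None, 5, None, 27]
Validate using subtree bounds (lo, hi): at each node, require lo < value < hi,
then recurse left with hi=value and right with lo=value.
Preorder trace (stopping at first violation):
  at node 12 with bounds (-inf, +inf): OK
  at node 16 with bounds (-inf, 12): VIOLATION
Node 16 violates its bound: not (-inf < 16 < 12).
Result: Not a valid BST


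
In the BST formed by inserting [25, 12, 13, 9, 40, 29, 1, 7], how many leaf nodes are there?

Tree built from: [25, 12, 13, 9, 40, 29, 1, 7]
Tree (level-order array): [25, 12, 40, 9, 13, 29, None, 1, None, None, None, None, None, None, 7]
Rule: A leaf has 0 children.
Per-node child counts:
  node 25: 2 child(ren)
  node 12: 2 child(ren)
  node 9: 1 child(ren)
  node 1: 1 child(ren)
  node 7: 0 child(ren)
  node 13: 0 child(ren)
  node 40: 1 child(ren)
  node 29: 0 child(ren)
Matching nodes: [7, 13, 29]
Count of leaf nodes: 3


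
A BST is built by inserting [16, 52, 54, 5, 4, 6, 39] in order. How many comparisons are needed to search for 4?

Search path for 4: 16 -> 5 -> 4
Found: True
Comparisons: 3


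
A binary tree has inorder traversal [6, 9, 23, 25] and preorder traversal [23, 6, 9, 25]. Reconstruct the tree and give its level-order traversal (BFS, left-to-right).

Inorder:  [6, 9, 23, 25]
Preorder: [23, 6, 9, 25]
Algorithm: preorder visits root first, so consume preorder in order;
for each root, split the current inorder slice at that value into
left-subtree inorder and right-subtree inorder, then recurse.
Recursive splits:
  root=23; inorder splits into left=[6, 9], right=[25]
  root=6; inorder splits into left=[], right=[9]
  root=9; inorder splits into left=[], right=[]
  root=25; inorder splits into left=[], right=[]
Reconstructed level-order: [23, 6, 25, 9]


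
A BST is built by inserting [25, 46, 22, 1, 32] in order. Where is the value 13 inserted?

Starting tree (level order): [25, 22, 46, 1, None, 32]
Insertion path: 25 -> 22 -> 1
Result: insert 13 as right child of 1
Final tree (level order): [25, 22, 46, 1, None, 32, None, None, 13]


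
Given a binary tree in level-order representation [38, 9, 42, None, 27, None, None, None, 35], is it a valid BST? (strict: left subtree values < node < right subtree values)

Level-order array: [38, 9, 42, None, 27, None, None, None, 35]
Validate using subtree bounds (lo, hi): at each node, require lo < value < hi,
then recurse left with hi=value and right with lo=value.
Preorder trace (stopping at first violation):
  at node 38 with bounds (-inf, +inf): OK
  at node 9 with bounds (-inf, 38): OK
  at node 27 with bounds (9, 38): OK
  at node 35 with bounds (27, 38): OK
  at node 42 with bounds (38, +inf): OK
No violation found at any node.
Result: Valid BST


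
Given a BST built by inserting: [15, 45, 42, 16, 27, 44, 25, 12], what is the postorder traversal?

Tree insertion order: [15, 45, 42, 16, 27, 44, 25, 12]
Tree (level-order array): [15, 12, 45, None, None, 42, None, 16, 44, None, 27, None, None, 25]
Postorder traversal: [12, 25, 27, 16, 44, 42, 45, 15]


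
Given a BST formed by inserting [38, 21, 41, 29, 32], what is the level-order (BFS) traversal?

Tree insertion order: [38, 21, 41, 29, 32]
Tree (level-order array): [38, 21, 41, None, 29, None, None, None, 32]
BFS from the root, enqueuing left then right child of each popped node:
  queue [38] -> pop 38, enqueue [21, 41], visited so far: [38]
  queue [21, 41] -> pop 21, enqueue [29], visited so far: [38, 21]
  queue [41, 29] -> pop 41, enqueue [none], visited so far: [38, 21, 41]
  queue [29] -> pop 29, enqueue [32], visited so far: [38, 21, 41, 29]
  queue [32] -> pop 32, enqueue [none], visited so far: [38, 21, 41, 29, 32]
Result: [38, 21, 41, 29, 32]


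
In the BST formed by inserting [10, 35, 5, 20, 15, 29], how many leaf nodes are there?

Tree built from: [10, 35, 5, 20, 15, 29]
Tree (level-order array): [10, 5, 35, None, None, 20, None, 15, 29]
Rule: A leaf has 0 children.
Per-node child counts:
  node 10: 2 child(ren)
  node 5: 0 child(ren)
  node 35: 1 child(ren)
  node 20: 2 child(ren)
  node 15: 0 child(ren)
  node 29: 0 child(ren)
Matching nodes: [5, 15, 29]
Count of leaf nodes: 3


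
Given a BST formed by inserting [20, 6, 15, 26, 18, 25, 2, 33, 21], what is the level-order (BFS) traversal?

Tree insertion order: [20, 6, 15, 26, 18, 25, 2, 33, 21]
Tree (level-order array): [20, 6, 26, 2, 15, 25, 33, None, None, None, 18, 21]
BFS from the root, enqueuing left then right child of each popped node:
  queue [20] -> pop 20, enqueue [6, 26], visited so far: [20]
  queue [6, 26] -> pop 6, enqueue [2, 15], visited so far: [20, 6]
  queue [26, 2, 15] -> pop 26, enqueue [25, 33], visited so far: [20, 6, 26]
  queue [2, 15, 25, 33] -> pop 2, enqueue [none], visited so far: [20, 6, 26, 2]
  queue [15, 25, 33] -> pop 15, enqueue [18], visited so far: [20, 6, 26, 2, 15]
  queue [25, 33, 18] -> pop 25, enqueue [21], visited so far: [20, 6, 26, 2, 15, 25]
  queue [33, 18, 21] -> pop 33, enqueue [none], visited so far: [20, 6, 26, 2, 15, 25, 33]
  queue [18, 21] -> pop 18, enqueue [none], visited so far: [20, 6, 26, 2, 15, 25, 33, 18]
  queue [21] -> pop 21, enqueue [none], visited so far: [20, 6, 26, 2, 15, 25, 33, 18, 21]
Result: [20, 6, 26, 2, 15, 25, 33, 18, 21]


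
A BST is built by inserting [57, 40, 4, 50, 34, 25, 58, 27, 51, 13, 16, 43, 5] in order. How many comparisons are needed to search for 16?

Search path for 16: 57 -> 40 -> 4 -> 34 -> 25 -> 13 -> 16
Found: True
Comparisons: 7


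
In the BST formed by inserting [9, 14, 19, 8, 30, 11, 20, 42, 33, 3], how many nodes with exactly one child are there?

Tree built from: [9, 14, 19, 8, 30, 11, 20, 42, 33, 3]
Tree (level-order array): [9, 8, 14, 3, None, 11, 19, None, None, None, None, None, 30, 20, 42, None, None, 33]
Rule: These are nodes with exactly 1 non-null child.
Per-node child counts:
  node 9: 2 child(ren)
  node 8: 1 child(ren)
  node 3: 0 child(ren)
  node 14: 2 child(ren)
  node 11: 0 child(ren)
  node 19: 1 child(ren)
  node 30: 2 child(ren)
  node 20: 0 child(ren)
  node 42: 1 child(ren)
  node 33: 0 child(ren)
Matching nodes: [8, 19, 42]
Count of nodes with exactly one child: 3


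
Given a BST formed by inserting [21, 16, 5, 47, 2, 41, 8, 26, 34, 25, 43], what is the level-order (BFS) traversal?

Tree insertion order: [21, 16, 5, 47, 2, 41, 8, 26, 34, 25, 43]
Tree (level-order array): [21, 16, 47, 5, None, 41, None, 2, 8, 26, 43, None, None, None, None, 25, 34]
BFS from the root, enqueuing left then right child of each popped node:
  queue [21] -> pop 21, enqueue [16, 47], visited so far: [21]
  queue [16, 47] -> pop 16, enqueue [5], visited so far: [21, 16]
  queue [47, 5] -> pop 47, enqueue [41], visited so far: [21, 16, 47]
  queue [5, 41] -> pop 5, enqueue [2, 8], visited so far: [21, 16, 47, 5]
  queue [41, 2, 8] -> pop 41, enqueue [26, 43], visited so far: [21, 16, 47, 5, 41]
  queue [2, 8, 26, 43] -> pop 2, enqueue [none], visited so far: [21, 16, 47, 5, 41, 2]
  queue [8, 26, 43] -> pop 8, enqueue [none], visited so far: [21, 16, 47, 5, 41, 2, 8]
  queue [26, 43] -> pop 26, enqueue [25, 34], visited so far: [21, 16, 47, 5, 41, 2, 8, 26]
  queue [43, 25, 34] -> pop 43, enqueue [none], visited so far: [21, 16, 47, 5, 41, 2, 8, 26, 43]
  queue [25, 34] -> pop 25, enqueue [none], visited so far: [21, 16, 47, 5, 41, 2, 8, 26, 43, 25]
  queue [34] -> pop 34, enqueue [none], visited so far: [21, 16, 47, 5, 41, 2, 8, 26, 43, 25, 34]
Result: [21, 16, 47, 5, 41, 2, 8, 26, 43, 25, 34]


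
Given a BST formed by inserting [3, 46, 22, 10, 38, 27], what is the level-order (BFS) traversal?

Tree insertion order: [3, 46, 22, 10, 38, 27]
Tree (level-order array): [3, None, 46, 22, None, 10, 38, None, None, 27]
BFS from the root, enqueuing left then right child of each popped node:
  queue [3] -> pop 3, enqueue [46], visited so far: [3]
  queue [46] -> pop 46, enqueue [22], visited so far: [3, 46]
  queue [22] -> pop 22, enqueue [10, 38], visited so far: [3, 46, 22]
  queue [10, 38] -> pop 10, enqueue [none], visited so far: [3, 46, 22, 10]
  queue [38] -> pop 38, enqueue [27], visited so far: [3, 46, 22, 10, 38]
  queue [27] -> pop 27, enqueue [none], visited so far: [3, 46, 22, 10, 38, 27]
Result: [3, 46, 22, 10, 38, 27]


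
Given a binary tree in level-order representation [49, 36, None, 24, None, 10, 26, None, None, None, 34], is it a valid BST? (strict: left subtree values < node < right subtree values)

Level-order array: [49, 36, None, 24, None, 10, 26, None, None, None, 34]
Validate using subtree bounds (lo, hi): at each node, require lo < value < hi,
then recurse left with hi=value and right with lo=value.
Preorder trace (stopping at first violation):
  at node 49 with bounds (-inf, +inf): OK
  at node 36 with bounds (-inf, 49): OK
  at node 24 with bounds (-inf, 36): OK
  at node 10 with bounds (-inf, 24): OK
  at node 26 with bounds (24, 36): OK
  at node 34 with bounds (26, 36): OK
No violation found at any node.
Result: Valid BST


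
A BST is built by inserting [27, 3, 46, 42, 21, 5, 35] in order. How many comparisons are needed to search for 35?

Search path for 35: 27 -> 46 -> 42 -> 35
Found: True
Comparisons: 4


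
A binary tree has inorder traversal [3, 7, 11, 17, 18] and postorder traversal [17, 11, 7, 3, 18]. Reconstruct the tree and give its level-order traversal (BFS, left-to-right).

Inorder:   [3, 7, 11, 17, 18]
Postorder: [17, 11, 7, 3, 18]
Algorithm: postorder visits root last, so walk postorder right-to-left;
each value is the root of the current inorder slice — split it at that
value, recurse on the right subtree first, then the left.
Recursive splits:
  root=18; inorder splits into left=[3, 7, 11, 17], right=[]
  root=3; inorder splits into left=[], right=[7, 11, 17]
  root=7; inorder splits into left=[], right=[11, 17]
  root=11; inorder splits into left=[], right=[17]
  root=17; inorder splits into left=[], right=[]
Reconstructed level-order: [18, 3, 7, 11, 17]


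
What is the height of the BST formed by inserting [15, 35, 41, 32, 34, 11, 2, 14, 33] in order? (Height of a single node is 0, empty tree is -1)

Insertion order: [15, 35, 41, 32, 34, 11, 2, 14, 33]
Tree (level-order array): [15, 11, 35, 2, 14, 32, 41, None, None, None, None, None, 34, None, None, 33]
Compute height bottom-up (empty subtree = -1):
  height(2) = 1 + max(-1, -1) = 0
  height(14) = 1 + max(-1, -1) = 0
  height(11) = 1 + max(0, 0) = 1
  height(33) = 1 + max(-1, -1) = 0
  height(34) = 1 + max(0, -1) = 1
  height(32) = 1 + max(-1, 1) = 2
  height(41) = 1 + max(-1, -1) = 0
  height(35) = 1 + max(2, 0) = 3
  height(15) = 1 + max(1, 3) = 4
Height = 4


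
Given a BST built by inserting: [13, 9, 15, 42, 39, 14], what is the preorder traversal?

Tree insertion order: [13, 9, 15, 42, 39, 14]
Tree (level-order array): [13, 9, 15, None, None, 14, 42, None, None, 39]
Preorder traversal: [13, 9, 15, 14, 42, 39]


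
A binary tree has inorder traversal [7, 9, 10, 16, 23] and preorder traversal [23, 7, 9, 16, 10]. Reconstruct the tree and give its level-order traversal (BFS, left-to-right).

Inorder:  [7, 9, 10, 16, 23]
Preorder: [23, 7, 9, 16, 10]
Algorithm: preorder visits root first, so consume preorder in order;
for each root, split the current inorder slice at that value into
left-subtree inorder and right-subtree inorder, then recurse.
Recursive splits:
  root=23; inorder splits into left=[7, 9, 10, 16], right=[]
  root=7; inorder splits into left=[], right=[9, 10, 16]
  root=9; inorder splits into left=[], right=[10, 16]
  root=16; inorder splits into left=[10], right=[]
  root=10; inorder splits into left=[], right=[]
Reconstructed level-order: [23, 7, 9, 16, 10]


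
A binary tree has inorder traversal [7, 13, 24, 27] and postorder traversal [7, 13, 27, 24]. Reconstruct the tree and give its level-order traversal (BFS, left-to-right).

Inorder:   [7, 13, 24, 27]
Postorder: [7, 13, 27, 24]
Algorithm: postorder visits root last, so walk postorder right-to-left;
each value is the root of the current inorder slice — split it at that
value, recurse on the right subtree first, then the left.
Recursive splits:
  root=24; inorder splits into left=[7, 13], right=[27]
  root=27; inorder splits into left=[], right=[]
  root=13; inorder splits into left=[7], right=[]
  root=7; inorder splits into left=[], right=[]
Reconstructed level-order: [24, 13, 27, 7]


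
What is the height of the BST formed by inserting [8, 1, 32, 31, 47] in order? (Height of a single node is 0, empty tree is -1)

Insertion order: [8, 1, 32, 31, 47]
Tree (level-order array): [8, 1, 32, None, None, 31, 47]
Compute height bottom-up (empty subtree = -1):
  height(1) = 1 + max(-1, -1) = 0
  height(31) = 1 + max(-1, -1) = 0
  height(47) = 1 + max(-1, -1) = 0
  height(32) = 1 + max(0, 0) = 1
  height(8) = 1 + max(0, 1) = 2
Height = 2


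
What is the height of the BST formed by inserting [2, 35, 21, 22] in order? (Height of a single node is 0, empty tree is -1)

Insertion order: [2, 35, 21, 22]
Tree (level-order array): [2, None, 35, 21, None, None, 22]
Compute height bottom-up (empty subtree = -1):
  height(22) = 1 + max(-1, -1) = 0
  height(21) = 1 + max(-1, 0) = 1
  height(35) = 1 + max(1, -1) = 2
  height(2) = 1 + max(-1, 2) = 3
Height = 3


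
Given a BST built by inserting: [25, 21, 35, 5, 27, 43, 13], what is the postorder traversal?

Tree insertion order: [25, 21, 35, 5, 27, 43, 13]
Tree (level-order array): [25, 21, 35, 5, None, 27, 43, None, 13]
Postorder traversal: [13, 5, 21, 27, 43, 35, 25]


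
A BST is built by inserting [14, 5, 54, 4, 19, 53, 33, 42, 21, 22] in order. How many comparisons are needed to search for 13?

Search path for 13: 14 -> 5
Found: False
Comparisons: 2


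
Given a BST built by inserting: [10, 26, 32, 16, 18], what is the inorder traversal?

Tree insertion order: [10, 26, 32, 16, 18]
Tree (level-order array): [10, None, 26, 16, 32, None, 18]
Inorder traversal: [10, 16, 18, 26, 32]


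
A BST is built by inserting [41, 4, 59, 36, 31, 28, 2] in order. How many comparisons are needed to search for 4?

Search path for 4: 41 -> 4
Found: True
Comparisons: 2


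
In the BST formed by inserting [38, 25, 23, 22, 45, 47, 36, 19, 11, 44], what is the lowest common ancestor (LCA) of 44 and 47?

Tree insertion order: [38, 25, 23, 22, 45, 47, 36, 19, 11, 44]
Tree (level-order array): [38, 25, 45, 23, 36, 44, 47, 22, None, None, None, None, None, None, None, 19, None, 11]
In a BST, the LCA of p=44, q=47 is the first node v on the
root-to-leaf path with p <= v <= q (go left if both < v, right if both > v).
Walk from root:
  at 38: both 44 and 47 > 38, go right
  at 45: 44 <= 45 <= 47, this is the LCA
LCA = 45


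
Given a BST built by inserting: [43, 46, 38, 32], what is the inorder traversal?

Tree insertion order: [43, 46, 38, 32]
Tree (level-order array): [43, 38, 46, 32]
Inorder traversal: [32, 38, 43, 46]


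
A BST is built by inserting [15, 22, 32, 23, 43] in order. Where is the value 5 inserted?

Starting tree (level order): [15, None, 22, None, 32, 23, 43]
Insertion path: 15
Result: insert 5 as left child of 15
Final tree (level order): [15, 5, 22, None, None, None, 32, 23, 43]


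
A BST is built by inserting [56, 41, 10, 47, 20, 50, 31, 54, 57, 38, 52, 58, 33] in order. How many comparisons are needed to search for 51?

Search path for 51: 56 -> 41 -> 47 -> 50 -> 54 -> 52
Found: False
Comparisons: 6


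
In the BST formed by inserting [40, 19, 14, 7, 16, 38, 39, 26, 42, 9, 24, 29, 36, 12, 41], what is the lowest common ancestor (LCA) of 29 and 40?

Tree insertion order: [40, 19, 14, 7, 16, 38, 39, 26, 42, 9, 24, 29, 36, 12, 41]
Tree (level-order array): [40, 19, 42, 14, 38, 41, None, 7, 16, 26, 39, None, None, None, 9, None, None, 24, 29, None, None, None, 12, None, None, None, 36]
In a BST, the LCA of p=29, q=40 is the first node v on the
root-to-leaf path with p <= v <= q (go left if both < v, right if both > v).
Walk from root:
  at 40: 29 <= 40 <= 40, this is the LCA
LCA = 40


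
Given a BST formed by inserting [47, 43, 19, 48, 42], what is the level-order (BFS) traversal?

Tree insertion order: [47, 43, 19, 48, 42]
Tree (level-order array): [47, 43, 48, 19, None, None, None, None, 42]
BFS from the root, enqueuing left then right child of each popped node:
  queue [47] -> pop 47, enqueue [43, 48], visited so far: [47]
  queue [43, 48] -> pop 43, enqueue [19], visited so far: [47, 43]
  queue [48, 19] -> pop 48, enqueue [none], visited so far: [47, 43, 48]
  queue [19] -> pop 19, enqueue [42], visited so far: [47, 43, 48, 19]
  queue [42] -> pop 42, enqueue [none], visited so far: [47, 43, 48, 19, 42]
Result: [47, 43, 48, 19, 42]


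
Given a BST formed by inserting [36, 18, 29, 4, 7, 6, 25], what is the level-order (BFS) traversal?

Tree insertion order: [36, 18, 29, 4, 7, 6, 25]
Tree (level-order array): [36, 18, None, 4, 29, None, 7, 25, None, 6]
BFS from the root, enqueuing left then right child of each popped node:
  queue [36] -> pop 36, enqueue [18], visited so far: [36]
  queue [18] -> pop 18, enqueue [4, 29], visited so far: [36, 18]
  queue [4, 29] -> pop 4, enqueue [7], visited so far: [36, 18, 4]
  queue [29, 7] -> pop 29, enqueue [25], visited so far: [36, 18, 4, 29]
  queue [7, 25] -> pop 7, enqueue [6], visited so far: [36, 18, 4, 29, 7]
  queue [25, 6] -> pop 25, enqueue [none], visited so far: [36, 18, 4, 29, 7, 25]
  queue [6] -> pop 6, enqueue [none], visited so far: [36, 18, 4, 29, 7, 25, 6]
Result: [36, 18, 4, 29, 7, 25, 6]


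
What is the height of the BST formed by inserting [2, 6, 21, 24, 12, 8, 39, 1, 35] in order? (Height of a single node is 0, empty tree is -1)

Insertion order: [2, 6, 21, 24, 12, 8, 39, 1, 35]
Tree (level-order array): [2, 1, 6, None, None, None, 21, 12, 24, 8, None, None, 39, None, None, 35]
Compute height bottom-up (empty subtree = -1):
  height(1) = 1 + max(-1, -1) = 0
  height(8) = 1 + max(-1, -1) = 0
  height(12) = 1 + max(0, -1) = 1
  height(35) = 1 + max(-1, -1) = 0
  height(39) = 1 + max(0, -1) = 1
  height(24) = 1 + max(-1, 1) = 2
  height(21) = 1 + max(1, 2) = 3
  height(6) = 1 + max(-1, 3) = 4
  height(2) = 1 + max(0, 4) = 5
Height = 5


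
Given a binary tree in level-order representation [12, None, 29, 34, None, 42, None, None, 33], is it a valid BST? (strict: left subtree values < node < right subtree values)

Level-order array: [12, None, 29, 34, None, 42, None, None, 33]
Validate using subtree bounds (lo, hi): at each node, require lo < value < hi,
then recurse left with hi=value and right with lo=value.
Preorder trace (stopping at first violation):
  at node 12 with bounds (-inf, +inf): OK
  at node 29 with bounds (12, +inf): OK
  at node 34 with bounds (12, 29): VIOLATION
Node 34 violates its bound: not (12 < 34 < 29).
Result: Not a valid BST


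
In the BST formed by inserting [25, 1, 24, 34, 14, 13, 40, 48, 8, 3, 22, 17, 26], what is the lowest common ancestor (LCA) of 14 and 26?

Tree insertion order: [25, 1, 24, 34, 14, 13, 40, 48, 8, 3, 22, 17, 26]
Tree (level-order array): [25, 1, 34, None, 24, 26, 40, 14, None, None, None, None, 48, 13, 22, None, None, 8, None, 17, None, 3]
In a BST, the LCA of p=14, q=26 is the first node v on the
root-to-leaf path with p <= v <= q (go left if both < v, right if both > v).
Walk from root:
  at 25: 14 <= 25 <= 26, this is the LCA
LCA = 25


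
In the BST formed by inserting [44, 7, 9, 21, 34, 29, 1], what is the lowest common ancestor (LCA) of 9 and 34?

Tree insertion order: [44, 7, 9, 21, 34, 29, 1]
Tree (level-order array): [44, 7, None, 1, 9, None, None, None, 21, None, 34, 29]
In a BST, the LCA of p=9, q=34 is the first node v on the
root-to-leaf path with p <= v <= q (go left if both < v, right if both > v).
Walk from root:
  at 44: both 9 and 34 < 44, go left
  at 7: both 9 and 34 > 7, go right
  at 9: 9 <= 9 <= 34, this is the LCA
LCA = 9


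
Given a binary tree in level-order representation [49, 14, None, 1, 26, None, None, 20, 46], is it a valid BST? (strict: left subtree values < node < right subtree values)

Level-order array: [49, 14, None, 1, 26, None, None, 20, 46]
Validate using subtree bounds (lo, hi): at each node, require lo < value < hi,
then recurse left with hi=value and right with lo=value.
Preorder trace (stopping at first violation):
  at node 49 with bounds (-inf, +inf): OK
  at node 14 with bounds (-inf, 49): OK
  at node 1 with bounds (-inf, 14): OK
  at node 26 with bounds (14, 49): OK
  at node 20 with bounds (14, 26): OK
  at node 46 with bounds (26, 49): OK
No violation found at any node.
Result: Valid BST


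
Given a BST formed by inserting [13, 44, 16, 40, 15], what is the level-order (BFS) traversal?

Tree insertion order: [13, 44, 16, 40, 15]
Tree (level-order array): [13, None, 44, 16, None, 15, 40]
BFS from the root, enqueuing left then right child of each popped node:
  queue [13] -> pop 13, enqueue [44], visited so far: [13]
  queue [44] -> pop 44, enqueue [16], visited so far: [13, 44]
  queue [16] -> pop 16, enqueue [15, 40], visited so far: [13, 44, 16]
  queue [15, 40] -> pop 15, enqueue [none], visited so far: [13, 44, 16, 15]
  queue [40] -> pop 40, enqueue [none], visited so far: [13, 44, 16, 15, 40]
Result: [13, 44, 16, 15, 40]


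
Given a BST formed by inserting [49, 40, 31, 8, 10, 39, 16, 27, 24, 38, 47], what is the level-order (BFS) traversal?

Tree insertion order: [49, 40, 31, 8, 10, 39, 16, 27, 24, 38, 47]
Tree (level-order array): [49, 40, None, 31, 47, 8, 39, None, None, None, 10, 38, None, None, 16, None, None, None, 27, 24]
BFS from the root, enqueuing left then right child of each popped node:
  queue [49] -> pop 49, enqueue [40], visited so far: [49]
  queue [40] -> pop 40, enqueue [31, 47], visited so far: [49, 40]
  queue [31, 47] -> pop 31, enqueue [8, 39], visited so far: [49, 40, 31]
  queue [47, 8, 39] -> pop 47, enqueue [none], visited so far: [49, 40, 31, 47]
  queue [8, 39] -> pop 8, enqueue [10], visited so far: [49, 40, 31, 47, 8]
  queue [39, 10] -> pop 39, enqueue [38], visited so far: [49, 40, 31, 47, 8, 39]
  queue [10, 38] -> pop 10, enqueue [16], visited so far: [49, 40, 31, 47, 8, 39, 10]
  queue [38, 16] -> pop 38, enqueue [none], visited so far: [49, 40, 31, 47, 8, 39, 10, 38]
  queue [16] -> pop 16, enqueue [27], visited so far: [49, 40, 31, 47, 8, 39, 10, 38, 16]
  queue [27] -> pop 27, enqueue [24], visited so far: [49, 40, 31, 47, 8, 39, 10, 38, 16, 27]
  queue [24] -> pop 24, enqueue [none], visited so far: [49, 40, 31, 47, 8, 39, 10, 38, 16, 27, 24]
Result: [49, 40, 31, 47, 8, 39, 10, 38, 16, 27, 24]


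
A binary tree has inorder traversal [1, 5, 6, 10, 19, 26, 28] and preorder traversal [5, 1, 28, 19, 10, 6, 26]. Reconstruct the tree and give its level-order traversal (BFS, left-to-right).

Inorder:  [1, 5, 6, 10, 19, 26, 28]
Preorder: [5, 1, 28, 19, 10, 6, 26]
Algorithm: preorder visits root first, so consume preorder in order;
for each root, split the current inorder slice at that value into
left-subtree inorder and right-subtree inorder, then recurse.
Recursive splits:
  root=5; inorder splits into left=[1], right=[6, 10, 19, 26, 28]
  root=1; inorder splits into left=[], right=[]
  root=28; inorder splits into left=[6, 10, 19, 26], right=[]
  root=19; inorder splits into left=[6, 10], right=[26]
  root=10; inorder splits into left=[6], right=[]
  root=6; inorder splits into left=[], right=[]
  root=26; inorder splits into left=[], right=[]
Reconstructed level-order: [5, 1, 28, 19, 10, 26, 6]


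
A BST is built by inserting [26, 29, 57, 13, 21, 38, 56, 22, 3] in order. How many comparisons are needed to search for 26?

Search path for 26: 26
Found: True
Comparisons: 1


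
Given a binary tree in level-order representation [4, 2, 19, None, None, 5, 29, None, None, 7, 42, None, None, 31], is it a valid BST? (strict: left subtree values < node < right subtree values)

Level-order array: [4, 2, 19, None, None, 5, 29, None, None, 7, 42, None, None, 31]
Validate using subtree bounds (lo, hi): at each node, require lo < value < hi,
then recurse left with hi=value and right with lo=value.
Preorder trace (stopping at first violation):
  at node 4 with bounds (-inf, +inf): OK
  at node 2 with bounds (-inf, 4): OK
  at node 19 with bounds (4, +inf): OK
  at node 5 with bounds (4, 19): OK
  at node 29 with bounds (19, +inf): OK
  at node 7 with bounds (19, 29): VIOLATION
Node 7 violates its bound: not (19 < 7 < 29).
Result: Not a valid BST
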